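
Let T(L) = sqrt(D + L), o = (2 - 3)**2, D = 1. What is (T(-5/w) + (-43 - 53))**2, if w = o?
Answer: 9212 - 384*I ≈ 9212.0 - 384.0*I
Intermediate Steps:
o = 1 (o = (-1)**2 = 1)
w = 1
T(L) = sqrt(1 + L)
(T(-5/w) + (-43 - 53))**2 = (sqrt(1 - 5/1) + (-43 - 53))**2 = (sqrt(1 - 5*1) - 96)**2 = (sqrt(1 - 5) - 96)**2 = (sqrt(-4) - 96)**2 = (2*I - 96)**2 = (-96 + 2*I)**2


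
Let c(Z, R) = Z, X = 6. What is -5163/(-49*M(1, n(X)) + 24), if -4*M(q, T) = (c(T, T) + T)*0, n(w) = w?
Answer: -1721/8 ≈ -215.13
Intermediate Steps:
M(q, T) = 0 (M(q, T) = -(T + T)*0/4 = -2*T*0/4 = -1/4*0 = 0)
-5163/(-49*M(1, n(X)) + 24) = -5163/(-49*0 + 24) = -5163/(0 + 24) = -5163/24 = -5163*1/24 = -1721/8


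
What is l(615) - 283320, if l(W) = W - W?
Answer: -283320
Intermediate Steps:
l(W) = 0
l(615) - 283320 = 0 - 283320 = -283320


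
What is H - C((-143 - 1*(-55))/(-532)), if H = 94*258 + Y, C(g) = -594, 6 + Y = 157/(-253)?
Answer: 6284363/253 ≈ 24839.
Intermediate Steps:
Y = -1675/253 (Y = -6 + 157/(-253) = -6 + 157*(-1/253) = -6 - 157/253 = -1675/253 ≈ -6.6206)
H = 6134081/253 (H = 94*258 - 1675/253 = 24252 - 1675/253 = 6134081/253 ≈ 24245.)
H - C((-143 - 1*(-55))/(-532)) = 6134081/253 - 1*(-594) = 6134081/253 + 594 = 6284363/253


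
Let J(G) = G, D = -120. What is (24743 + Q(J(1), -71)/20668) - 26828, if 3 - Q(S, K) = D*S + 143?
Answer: -10773200/5167 ≈ -2085.0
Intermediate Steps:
Q(S, K) = -140 + 120*S (Q(S, K) = 3 - (-120*S + 143) = 3 - (143 - 120*S) = 3 + (-143 + 120*S) = -140 + 120*S)
(24743 + Q(J(1), -71)/20668) - 26828 = (24743 + (-140 + 120*1)/20668) - 26828 = (24743 + (-140 + 120)*(1/20668)) - 26828 = (24743 - 20*1/20668) - 26828 = (24743 - 5/5167) - 26828 = 127847076/5167 - 26828 = -10773200/5167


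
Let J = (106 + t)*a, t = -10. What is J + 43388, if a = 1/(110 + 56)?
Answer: 3601252/83 ≈ 43389.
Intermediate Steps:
a = 1/166 ≈ 0.0060241
J = 48/83 (J = (106 - 10)*(1/166) = 96*(1/166) = 48/83 ≈ 0.57831)
J + 43388 = 48/83 + 43388 = 3601252/83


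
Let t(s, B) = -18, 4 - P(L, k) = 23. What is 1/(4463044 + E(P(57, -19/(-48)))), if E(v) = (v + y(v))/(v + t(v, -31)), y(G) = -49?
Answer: 37/165132696 ≈ 2.2406e-7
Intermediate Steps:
P(L, k) = -19 (P(L, k) = 4 - 1*23 = 4 - 23 = -19)
E(v) = (-49 + v)/(-18 + v) (E(v) = (v - 49)/(v - 18) = (-49 + v)/(-18 + v))
1/(4463044 + E(P(57, -19/(-48)))) = 1/(4463044 + (-49 - 19)/(-18 - 19)) = 1/(4463044 - 68/(-37)) = 1/(4463044 - 1/37*(-68)) = 1/(4463044 + 68/37) = 1/(165132696/37) = 37/165132696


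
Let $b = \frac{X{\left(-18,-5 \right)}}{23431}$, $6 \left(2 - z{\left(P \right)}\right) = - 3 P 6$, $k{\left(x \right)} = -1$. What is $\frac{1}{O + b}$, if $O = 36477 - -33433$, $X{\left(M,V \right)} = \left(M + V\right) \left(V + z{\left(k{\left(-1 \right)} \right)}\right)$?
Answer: $\frac{23431}{1638061348} \approx 1.4304 \cdot 10^{-5}$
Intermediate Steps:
$z{\left(P \right)} = 2 + 3 P$ ($z{\left(P \right)} = 2 - \frac{- 3 P 6}{6} = 2 - \frac{\left(-18\right) P}{6} = 2 + 3 P$)
$X{\left(M,V \right)} = \left(-1 + V\right) \left(M + V\right)$ ($X{\left(M,V \right)} = \left(M + V\right) \left(V + \left(2 + 3 \left(-1\right)\right)\right) = \left(M + V\right) \left(V + \left(2 - 3\right)\right) = \left(M + V\right) \left(V - 1\right) = \left(M + V\right) \left(-1 + V\right) = \left(-1 + V\right) \left(M + V\right)$)
$O = 69910$ ($O = 36477 + 33433 = 69910$)
$b = \frac{138}{23431}$ ($b = \frac{\left(-5\right)^{2} - -18 - -5 - -90}{23431} = \left(25 + 18 + 5 + 90\right) \frac{1}{23431} = 138 \cdot \frac{1}{23431} = \frac{138}{23431} \approx 0.0058896$)
$\frac{1}{O + b} = \frac{1}{69910 + \frac{138}{23431}} = \frac{1}{\frac{1638061348}{23431}} = \frac{23431}{1638061348}$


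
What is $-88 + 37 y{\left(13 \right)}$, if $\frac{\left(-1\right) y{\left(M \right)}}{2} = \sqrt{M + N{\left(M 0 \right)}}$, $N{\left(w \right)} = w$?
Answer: $-88 - 74 \sqrt{13} \approx -354.81$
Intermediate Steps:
$y{\left(M \right)} = - 2 \sqrt{M}$ ($y{\left(M \right)} = - 2 \sqrt{M + M 0} = - 2 \sqrt{M + 0} = - 2 \sqrt{M}$)
$-88 + 37 y{\left(13 \right)} = -88 + 37 \left(- 2 \sqrt{13}\right) = -88 - 74 \sqrt{13}$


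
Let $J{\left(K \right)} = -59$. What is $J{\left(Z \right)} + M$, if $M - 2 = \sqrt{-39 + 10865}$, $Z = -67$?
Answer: $-57 + \sqrt{10826} \approx 47.048$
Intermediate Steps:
$M = 2 + \sqrt{10826}$ ($M = 2 + \sqrt{-39 + 10865} = 2 + \sqrt{10826} \approx 106.05$)
$J{\left(Z \right)} + M = -59 + \left(2 + \sqrt{10826}\right) = -57 + \sqrt{10826}$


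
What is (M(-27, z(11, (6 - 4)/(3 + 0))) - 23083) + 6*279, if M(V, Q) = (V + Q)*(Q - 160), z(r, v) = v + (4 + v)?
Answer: -162521/9 ≈ -18058.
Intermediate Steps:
z(r, v) = 4 + 2*v
M(V, Q) = (-160 + Q)*(Q + V) (M(V, Q) = (Q + V)*(-160 + Q) = (-160 + Q)*(Q + V))
(M(-27, z(11, (6 - 4)/(3 + 0))) - 23083) + 6*279 = (((4 + 2*((6 - 4)/(3 + 0)))² - 160*(4 + 2*((6 - 4)/(3 + 0))) - 160*(-27) + (4 + 2*((6 - 4)/(3 + 0)))*(-27)) - 23083) + 6*279 = (((4 + 2*(2/3))² - 160*(4 + 2*(2/3)) + 4320 + (4 + 2*(2/3))*(-27)) - 23083) + 1674 = (((4 + 2*(2*(⅓)))² - 160*(4 + 2*(2*(⅓))) + 4320 + (4 + 2*(2*(⅓)))*(-27)) - 23083) + 1674 = (((4 + 2*(⅔))² - 160*(4 + 2*(⅔)) + 4320 + (4 + 2*(⅔))*(-27)) - 23083) + 1674 = (((4 + 4/3)² - 160*(4 + 4/3) + 4320 + (4 + 4/3)*(-27)) - 23083) + 1674 = (((16/3)² - 160*16/3 + 4320 + (16/3)*(-27)) - 23083) + 1674 = ((256/9 - 2560/3 + 4320 - 144) - 23083) + 1674 = (30160/9 - 23083) + 1674 = -177587/9 + 1674 = -162521/9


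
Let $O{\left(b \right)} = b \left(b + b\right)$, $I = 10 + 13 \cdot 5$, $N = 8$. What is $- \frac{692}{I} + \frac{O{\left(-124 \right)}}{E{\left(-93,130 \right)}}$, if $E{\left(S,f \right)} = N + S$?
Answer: $- \frac{473044}{1275} \approx -371.01$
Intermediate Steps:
$I = 75$ ($I = 10 + 65 = 75$)
$E{\left(S,f \right)} = 8 + S$
$O{\left(b \right)} = 2 b^{2}$ ($O{\left(b \right)} = b 2 b = 2 b^{2}$)
$- \frac{692}{I} + \frac{O{\left(-124 \right)}}{E{\left(-93,130 \right)}} = - \frac{692}{75} + \frac{2 \left(-124\right)^{2}}{8 - 93} = \left(-692\right) \frac{1}{75} + \frac{2 \cdot 15376}{-85} = - \frac{692}{75} + 30752 \left(- \frac{1}{85}\right) = - \frac{692}{75} - \frac{30752}{85} = - \frac{473044}{1275}$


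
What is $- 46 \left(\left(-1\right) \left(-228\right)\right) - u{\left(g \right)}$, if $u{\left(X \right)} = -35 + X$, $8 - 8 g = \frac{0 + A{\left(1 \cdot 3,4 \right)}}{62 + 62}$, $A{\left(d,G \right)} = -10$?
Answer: $- \frac{5185189}{496} \approx -10454.0$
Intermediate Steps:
$g = \frac{501}{496}$ ($g = 1 - \frac{\left(0 - 10\right) \frac{1}{62 + 62}}{8} = 1 - \frac{\left(-10\right) \frac{1}{124}}{8} = 1 - - \frac{5}{496} = 1 + \frac{5}{496} = \frac{501}{496} \approx 1.0101$)
$- 46 \left(\left(-1\right) \left(-228\right)\right) - u{\left(g \right)} = - 46 \left(\left(-1\right) \left(-228\right)\right) - \left(-35 + \frac{501}{496}\right) = \left(-46\right) 228 - - \frac{16859}{496} = -10488 + \frac{16859}{496} = - \frac{5185189}{496}$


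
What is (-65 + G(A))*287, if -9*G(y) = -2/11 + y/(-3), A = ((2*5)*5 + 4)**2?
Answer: 1222333/99 ≈ 12347.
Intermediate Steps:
A = 2916 (A = (10*5 + 4)**2 = (50 + 4)**2 = 54**2 = 2916)
G(y) = 2/99 + y/27 (G(y) = -(-2/11 + y/(-3))/9 = -(-2*1/11 + y*(-1/3))/9 = -(-2/11 - y/3)/9 = 2/99 + y/27)
(-65 + G(A))*287 = (-65 + (2/99 + (1/27)*2916))*287 = (-65 + (2/99 + 108))*287 = (-65 + 10694/99)*287 = (4259/99)*287 = 1222333/99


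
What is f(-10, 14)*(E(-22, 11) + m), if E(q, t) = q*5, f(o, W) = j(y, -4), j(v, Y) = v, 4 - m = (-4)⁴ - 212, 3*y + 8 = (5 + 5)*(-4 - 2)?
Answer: 3400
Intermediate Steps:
y = -68/3 (y = -8/3 + ((5 + 5)*(-4 - 2))/3 = -8/3 + (10*(-6))/3 = -8/3 + (⅓)*(-60) = -8/3 - 20 = -68/3 ≈ -22.667)
m = -40 (m = 4 - ((-4)⁴ - 212) = 4 - (256 - 212) = 4 - 1*44 = 4 - 44 = -40)
f(o, W) = -68/3
E(q, t) = 5*q
f(-10, 14)*(E(-22, 11) + m) = -68*(5*(-22) - 40)/3 = -68*(-110 - 40)/3 = -68/3*(-150) = 3400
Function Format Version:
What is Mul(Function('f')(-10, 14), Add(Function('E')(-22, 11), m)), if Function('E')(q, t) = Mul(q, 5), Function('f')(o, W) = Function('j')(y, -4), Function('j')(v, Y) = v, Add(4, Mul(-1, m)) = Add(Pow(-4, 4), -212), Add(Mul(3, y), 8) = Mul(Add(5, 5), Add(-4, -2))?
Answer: 3400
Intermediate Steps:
y = Rational(-68, 3) (y = Add(Rational(-8, 3), Mul(Rational(1, 3), Mul(Add(5, 5), Add(-4, -2)))) = Add(Rational(-8, 3), Mul(Rational(1, 3), Mul(10, -6))) = Add(Rational(-8, 3), Mul(Rational(1, 3), -60)) = Add(Rational(-8, 3), -20) = Rational(-68, 3) ≈ -22.667)
m = -40 (m = Add(4, Mul(-1, Add(Pow(-4, 4), -212))) = Add(4, Mul(-1, Add(256, -212))) = Add(4, Mul(-1, 44)) = Add(4, -44) = -40)
Function('f')(o, W) = Rational(-68, 3)
Function('E')(q, t) = Mul(5, q)
Mul(Function('f')(-10, 14), Add(Function('E')(-22, 11), m)) = Mul(Rational(-68, 3), Add(Mul(5, -22), -40)) = Mul(Rational(-68, 3), Add(-110, -40)) = Mul(Rational(-68, 3), -150) = 3400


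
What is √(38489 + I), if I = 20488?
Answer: 3*√6553 ≈ 242.85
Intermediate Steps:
√(38489 + I) = √(38489 + 20488) = √58977 = 3*√6553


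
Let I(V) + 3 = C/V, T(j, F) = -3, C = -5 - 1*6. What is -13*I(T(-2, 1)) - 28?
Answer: -110/3 ≈ -36.667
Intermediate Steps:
C = -11 (C = -5 - 6 = -11)
I(V) = -3 - 11/V
-13*I(T(-2, 1)) - 28 = -13*(-3 - 11/(-3)) - 28 = -13*(-3 - 11*(-1/3)) - 28 = -13*(-3 + 11/3) - 28 = -13*2/3 - 28 = -26/3 - 28 = -110/3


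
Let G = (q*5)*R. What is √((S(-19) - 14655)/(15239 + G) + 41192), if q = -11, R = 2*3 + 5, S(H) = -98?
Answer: 85*√135658806/4878 ≈ 202.96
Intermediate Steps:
R = 11 (R = 6 + 5 = 11)
G = -605 (G = -11*5*11 = -55*11 = -605)
√((S(-19) - 14655)/(15239 + G) + 41192) = √((-98 - 14655)/(15239 - 605) + 41192) = √(-14753/14634 + 41192) = √(602788975/14634) = 85*√135658806/4878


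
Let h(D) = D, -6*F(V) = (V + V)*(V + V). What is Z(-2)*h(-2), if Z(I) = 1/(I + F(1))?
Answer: ¾ ≈ 0.75000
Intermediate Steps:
F(V) = -2*V²/3 (F(V) = -(V + V)*(V + V)/6 = -2*V*2*V/6 = -2*V²/3)
Z(I) = 1/(-⅔ + I) (Z(I) = 1/(I - ⅔*1²) = 1/(I - ⅔*1) = 1/(I - ⅔) = 1/(-⅔ + I))
Z(-2)*h(-2) = (3/(-2 + 3*(-2)))*(-2) = (3/(-2 - 6))*(-2) = (3/(-8))*(-2) = (3*(-⅛))*(-2) = -3/8*(-2) = ¾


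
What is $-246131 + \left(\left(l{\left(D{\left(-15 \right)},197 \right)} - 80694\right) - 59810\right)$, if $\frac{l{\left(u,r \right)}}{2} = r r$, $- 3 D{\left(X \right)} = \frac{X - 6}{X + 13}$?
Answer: $-309017$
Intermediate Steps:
$D{\left(X \right)} = - \frac{-6 + X}{3 \left(13 + X\right)}$ ($D{\left(X \right)} = - \frac{\left(X - 6\right) \frac{1}{X + 13}}{3} = - \frac{\left(-6 + X\right) \frac{1}{13 + X}}{3} = - \frac{\frac{1}{13 + X} \left(-6 + X\right)}{3} = - \frac{-6 + X}{3 \left(13 + X\right)}$)
$l{\left(u,r \right)} = 2 r^{2}$ ($l{\left(u,r \right)} = 2 r r = 2 r^{2}$)
$-246131 + \left(\left(l{\left(D{\left(-15 \right)},197 \right)} - 80694\right) - 59810\right) = -246131 - \left(140504 - 77618\right) = -246131 + \left(\left(2 \cdot 38809 - 80694\right) - 59810\right) = -246131 + \left(\left(77618 - 80694\right) - 59810\right) = -246131 - 62886 = -309017$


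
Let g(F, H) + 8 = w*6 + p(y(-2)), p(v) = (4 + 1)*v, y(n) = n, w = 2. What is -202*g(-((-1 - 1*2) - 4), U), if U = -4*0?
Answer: 1212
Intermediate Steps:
p(v) = 5*v
U = 0
g(F, H) = -6 (g(F, H) = -8 + (2*6 + 5*(-2)) = -8 + (12 - 10) = -8 + 2 = -6)
-202*g(-((-1 - 1*2) - 4), U) = -202*(-6) = 1212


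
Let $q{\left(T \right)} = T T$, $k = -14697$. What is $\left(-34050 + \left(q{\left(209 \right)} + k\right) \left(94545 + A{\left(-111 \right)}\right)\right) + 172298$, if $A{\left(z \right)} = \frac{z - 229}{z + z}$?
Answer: $\frac{304192715888}{111} \approx 2.7405 \cdot 10^{9}$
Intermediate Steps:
$A{\left(z \right)} = \frac{-229 + z}{2 z}$
$q{\left(T \right)} = T^{2}$
$\left(-34050 + \left(q{\left(209 \right)} + k\right) \left(94545 + A{\left(-111 \right)}\right)\right) + 172298 = \left(-34050 + \left(209^{2} - 14697\right) \left(94545 + \frac{-229 - 111}{2 \left(-111\right)}\right)\right) + 172298 = \left(-34050 + \left(43681 - 14697\right) \left(94545 + \frac{1}{2} \left(- \frac{1}{111}\right) \left(-340\right)\right)\right) + 172298 = \left(-34050 + 28984 \left(94545 + \frac{170}{111}\right)\right) + 172298 = \left(-34050 + 28984 \cdot \frac{10494665}{111}\right) + 172298 = \left(-34050 + \frac{304177370360}{111}\right) + 172298 = \frac{304173590810}{111} + 172298 = \frac{304192715888}{111}$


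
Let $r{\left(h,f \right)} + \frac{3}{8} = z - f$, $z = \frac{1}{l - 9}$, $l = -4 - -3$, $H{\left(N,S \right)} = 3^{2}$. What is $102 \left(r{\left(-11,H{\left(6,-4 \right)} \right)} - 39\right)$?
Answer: $- \frac{98889}{20} \approx -4944.5$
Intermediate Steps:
$H{\left(N,S \right)} = 9$
$l = -1$ ($l = -4 + 3 = -1$)
$z = - \frac{1}{10}$ ($z = \frac{1}{-1 - 9} = \frac{1}{-10} = - \frac{1}{10} \approx -0.1$)
$r{\left(h,f \right)} = - \frac{19}{40} - f$ ($r{\left(h,f \right)} = - \frac{3}{8} - \left(\frac{1}{10} + f\right) = - \frac{19}{40} - f$)
$102 \left(r{\left(-11,H{\left(6,-4 \right)} \right)} - 39\right) = 102 \left(\left(- \frac{19}{40} - 9\right) - 39\right) = 102 \left(- \frac{379}{40} - 39\right) = 102 \left(- \frac{1939}{40}\right) = - \frac{98889}{20}$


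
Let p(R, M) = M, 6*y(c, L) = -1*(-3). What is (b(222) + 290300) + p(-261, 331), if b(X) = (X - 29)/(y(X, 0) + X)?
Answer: 129331181/445 ≈ 2.9063e+5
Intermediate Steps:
y(c, L) = ½ (y(c, L) = (-1*(-3))/6 = (⅙)*3 = ½)
b(X) = (-29 + X)/(½ + X) (b(X) = (X - 29)/(½ + X) = (-29 + X)/(½ + X))
(b(222) + 290300) + p(-261, 331) = (2*(-29 + 222)/(1 + 2*222) + 290300) + 331 = (2*193/(1 + 444) + 290300) + 331 = (2*193/445 + 290300) + 331 = (2*(1/445)*193 + 290300) + 331 = (386/445 + 290300) + 331 = 129183886/445 + 331 = 129331181/445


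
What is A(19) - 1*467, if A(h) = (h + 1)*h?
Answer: -87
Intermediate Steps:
A(h) = h*(1 + h) (A(h) = (1 + h)*h = h*(1 + h))
A(19) - 1*467 = 19*(1 + 19) - 1*467 = 19*20 - 467 = 380 - 467 = -87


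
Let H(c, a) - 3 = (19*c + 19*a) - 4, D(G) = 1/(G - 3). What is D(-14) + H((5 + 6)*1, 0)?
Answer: 3535/17 ≈ 207.94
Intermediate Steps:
D(G) = 1/(-3 + G)
H(c, a) = -1 + 19*a + 19*c (H(c, a) = 3 + ((19*c + 19*a) - 4) = 3 + ((19*a + 19*c) - 4) = 3 + (-4 + 19*a + 19*c) = -1 + 19*a + 19*c)
D(-14) + H((5 + 6)*1, 0) = 1/(-3 - 14) + (-1 + 19*0 + 19*((5 + 6)*1)) = 1/(-17) + (-1 + 0 + 19*(11*1)) = -1/17 + (-1 + 0 + 19*11) = -1/17 + (-1 + 0 + 209) = -1/17 + 208 = 3535/17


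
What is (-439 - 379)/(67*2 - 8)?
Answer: -409/63 ≈ -6.4921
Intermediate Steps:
(-439 - 379)/(67*2 - 8) = -818/(134 - 8) = -818/126 = -818*1/126 = -409/63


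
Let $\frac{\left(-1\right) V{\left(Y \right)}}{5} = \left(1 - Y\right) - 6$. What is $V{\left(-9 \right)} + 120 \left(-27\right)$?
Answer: $-3260$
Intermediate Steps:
$V{\left(Y \right)} = 25 + 5 Y$ ($V{\left(Y \right)} = - 5 \left(\left(1 - Y\right) - 6\right) = - 5 \left(-5 - Y\right) = 25 + 5 Y$)
$V{\left(-9 \right)} + 120 \left(-27\right) = \left(25 + 5 \left(-9\right)\right) + 120 \left(-27\right) = \left(25 - 45\right) - 3240 = -20 - 3240 = -3260$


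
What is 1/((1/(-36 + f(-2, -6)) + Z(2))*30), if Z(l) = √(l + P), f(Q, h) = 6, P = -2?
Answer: -1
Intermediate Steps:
Z(l) = √(-2 + l) (Z(l) = √(l - 2) = √(-2 + l))
1/((1/(-36 + f(-2, -6)) + Z(2))*30) = 1/((1/(-36 + 6) + √(-2 + 2))*30) = 1/((1/(-30) + √0)*30) = 1/((-1/30 + 0)*30) = 1/(-1/30*30) = 1/(-1) = -1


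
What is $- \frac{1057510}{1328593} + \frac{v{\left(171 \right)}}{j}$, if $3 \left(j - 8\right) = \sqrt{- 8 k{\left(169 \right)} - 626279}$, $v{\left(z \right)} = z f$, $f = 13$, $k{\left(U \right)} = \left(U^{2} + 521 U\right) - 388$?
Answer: $- \frac{53092724726}{76597372229} - \frac{741 i \sqrt{172895}}{57653} \approx -0.69314 - 5.3443 i$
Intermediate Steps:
$k{\left(U \right)} = -388 + U^{2} + 521 U$
$v{\left(z \right)} = 13 z$ ($v{\left(z \right)} = z 13 = 13 z$)
$j = 8 + i \sqrt{172895}$ ($j = 8 + \frac{\sqrt{- 8 \left(-388 + 169^{2} + 521 \cdot 169\right) - 626279}}{3} = 8 + \frac{\sqrt{- 8 \left(-388 + 28561 + 88049\right) - 626279}}{3} = 8 + \frac{\sqrt{\left(-8\right) 116222 - 626279}}{3} = 8 + \frac{\sqrt{-929776 - 626279}}{3} = 8 + \frac{\sqrt{-1556055}}{3} = 8 + \frac{3 i \sqrt{172895}}{3} = 8 + i \sqrt{172895} \approx 8.0 + 415.81 i$)
$- \frac{1057510}{1328593} + \frac{v{\left(171 \right)}}{j} = - \frac{1057510}{1328593} + \frac{13 \cdot 171}{8 + i \sqrt{172895}} = \left(-1057510\right) \frac{1}{1328593} + \frac{2223}{8 + i \sqrt{172895}} = - \frac{1057510}{1328593} + \frac{2223}{8 + i \sqrt{172895}}$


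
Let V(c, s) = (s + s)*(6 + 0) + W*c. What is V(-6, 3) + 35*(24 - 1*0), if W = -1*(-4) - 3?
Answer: 870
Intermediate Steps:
W = 1 (W = 4 - 3 = 1)
V(c, s) = c + 12*s (V(c, s) = (s + s)*(6 + 0) + 1*c = (2*s)*6 + c = 12*s + c = c + 12*s)
V(-6, 3) + 35*(24 - 1*0) = (-6 + 12*3) + 35*(24 - 1*0) = (-6 + 36) + 35*(24 + 0) = 30 + 35*24 = 30 + 840 = 870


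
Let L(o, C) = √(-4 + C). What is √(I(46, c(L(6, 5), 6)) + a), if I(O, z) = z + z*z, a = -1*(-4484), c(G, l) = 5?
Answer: √4514 ≈ 67.186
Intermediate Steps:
a = 4484
I(O, z) = z + z²
√(I(46, c(L(6, 5), 6)) + a) = √(5*(1 + 5) + 4484) = √(5*6 + 4484) = √(30 + 4484) = √4514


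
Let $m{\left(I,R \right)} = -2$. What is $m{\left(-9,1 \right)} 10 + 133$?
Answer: $113$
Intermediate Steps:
$m{\left(-9,1 \right)} 10 + 133 = \left(-2\right) 10 + 133 = -20 + 133 = 113$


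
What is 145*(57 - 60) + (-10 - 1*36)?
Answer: -481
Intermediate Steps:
145*(57 - 60) + (-10 - 1*36) = 145*(-3) + (-10 - 36) = -435 - 46 = -481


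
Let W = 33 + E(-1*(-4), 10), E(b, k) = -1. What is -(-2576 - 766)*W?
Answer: 106944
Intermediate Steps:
W = 32 (W = 33 - 1 = 32)
-(-2576 - 766)*W = -(-2576 - 766)*32 = -(-3342)*32 = -1*(-106944) = 106944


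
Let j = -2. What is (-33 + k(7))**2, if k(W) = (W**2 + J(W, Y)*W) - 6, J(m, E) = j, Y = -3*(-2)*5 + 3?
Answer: 16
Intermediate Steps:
Y = 33 (Y = 6*5 + 3 = 30 + 3 = 33)
J(m, E) = -2
k(W) = -6 + W**2 - 2*W (k(W) = (W**2 - 2*W) - 6 = -6 + W**2 - 2*W)
(-33 + k(7))**2 = (-33 + (-6 + 7**2 - 2*7))**2 = (-33 + (-6 + 49 - 14))**2 = (-33 + 29)**2 = (-4)**2 = 16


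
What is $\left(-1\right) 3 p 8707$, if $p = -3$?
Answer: $78363$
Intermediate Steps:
$\left(-1\right) 3 p 8707 = \left(-1\right) 3 \left(-3\right) 8707 = \left(-3\right) \left(-3\right) 8707 = 9 \cdot 8707 = 78363$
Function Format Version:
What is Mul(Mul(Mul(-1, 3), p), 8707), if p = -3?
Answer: 78363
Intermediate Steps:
Mul(Mul(Mul(-1, 3), p), 8707) = Mul(Mul(Mul(-1, 3), -3), 8707) = Mul(Mul(-3, -3), 8707) = Mul(9, 8707) = 78363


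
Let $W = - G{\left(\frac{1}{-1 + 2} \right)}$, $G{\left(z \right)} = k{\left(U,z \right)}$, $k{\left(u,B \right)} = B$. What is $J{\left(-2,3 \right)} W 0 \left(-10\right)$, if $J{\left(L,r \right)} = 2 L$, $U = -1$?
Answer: $0$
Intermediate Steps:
$G{\left(z \right)} = z$
$W = -1$ ($W = - \frac{1}{-1 + 2} = - 1^{-1} = \left(-1\right) 1 = -1$)
$J{\left(-2,3 \right)} W 0 \left(-10\right) = 2 \left(-2\right) \left(-1\right) 0 \left(-10\right) = - 4 \cdot 0 \left(-10\right) = \left(-4\right) 0 = 0$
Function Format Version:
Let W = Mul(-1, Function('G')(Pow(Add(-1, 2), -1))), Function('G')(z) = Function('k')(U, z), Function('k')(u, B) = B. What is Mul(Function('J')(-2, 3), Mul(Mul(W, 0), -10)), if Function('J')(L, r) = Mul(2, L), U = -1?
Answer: 0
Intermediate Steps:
Function('G')(z) = z
W = -1 (W = Mul(-1, Pow(Add(-1, 2), -1)) = Mul(-1, Pow(1, -1)) = Mul(-1, 1) = -1)
Mul(Function('J')(-2, 3), Mul(Mul(W, 0), -10)) = Mul(Mul(2, -2), Mul(Mul(-1, 0), -10)) = Mul(-4, Mul(0, -10)) = Mul(-4, 0) = 0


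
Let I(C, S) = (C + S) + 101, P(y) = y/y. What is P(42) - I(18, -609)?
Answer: 491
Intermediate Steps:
P(y) = 1
I(C, S) = 101 + C + S
P(42) - I(18, -609) = 1 - (101 + 18 - 609) = 1 - 1*(-490) = 1 + 490 = 491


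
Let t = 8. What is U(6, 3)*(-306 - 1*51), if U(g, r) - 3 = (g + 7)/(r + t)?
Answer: -16422/11 ≈ -1492.9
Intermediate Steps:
U(g, r) = 3 + (7 + g)/(8 + r) (U(g, r) = 3 + (g + 7)/(r + 8) = 3 + (7 + g)/(8 + r))
U(6, 3)*(-306 - 1*51) = ((31 + 6 + 3*3)/(8 + 3))*(-306 - 1*51) = ((31 + 6 + 9)/11)*(-306 - 51) = ((1/11)*46)*(-357) = (46/11)*(-357) = -16422/11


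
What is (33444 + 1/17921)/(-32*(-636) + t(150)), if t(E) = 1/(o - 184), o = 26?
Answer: 18939457630/11525407283 ≈ 1.6433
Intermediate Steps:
t(E) = -1/158 (t(E) = 1/(26 - 184) = 1/(-158) = -1/158)
(33444 + 1/17921)/(-32*(-636) + t(150)) = (33444 + 1/17921)/(-32*(-636) - 1/158) = (33444 + 1/17921)/(20352 - 1/158) = 599349925/(17921*(3215615/158)) = (599349925/17921)*(158/3215615) = 18939457630/11525407283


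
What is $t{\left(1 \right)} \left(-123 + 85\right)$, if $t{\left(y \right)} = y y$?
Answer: $-38$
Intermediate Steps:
$t{\left(y \right)} = y^{2}$
$t{\left(1 \right)} \left(-123 + 85\right) = 1^{2} \left(-123 + 85\right) = 1 \left(-38\right) = -38$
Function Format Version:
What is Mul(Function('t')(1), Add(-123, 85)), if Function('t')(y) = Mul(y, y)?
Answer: -38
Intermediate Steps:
Function('t')(y) = Pow(y, 2)
Mul(Function('t')(1), Add(-123, 85)) = Mul(Pow(1, 2), Add(-123, 85)) = Mul(1, -38) = -38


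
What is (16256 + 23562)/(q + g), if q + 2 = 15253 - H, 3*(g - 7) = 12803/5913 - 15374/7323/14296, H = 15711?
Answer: -12324261343738536/139986841177429 ≈ -88.039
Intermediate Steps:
g = 2389978806491/309514826052 (g = 7 + (12803/5913 - 15374/7323/14296)/3 = 7 + (12803*(1/5913) - 15374*1/7323*(1/14296))/3 = 7 + (12803/5913 - 15374/7323*1/14296)/3 = 7 + (12803/5913 - 7687/52344804)/3 = 7 + (1/3)*(223375024127/103171608684) = 7 + 223375024127/309514826052 = 2389978806491/309514826052 ≈ 7.7217)
q = -460 (q = -2 + (15253 - 1*15711) = -2 + (15253 - 15711) = -2 - 458 = -460)
(16256 + 23562)/(q + g) = (16256 + 23562)/(-460 + 2389978806491/309514826052) = 39818/(-139986841177429/309514826052) = 39818*(-309514826052/139986841177429) = -12324261343738536/139986841177429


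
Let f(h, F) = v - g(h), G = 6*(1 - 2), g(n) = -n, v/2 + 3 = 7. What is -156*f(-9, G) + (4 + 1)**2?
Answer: 181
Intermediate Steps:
v = 8 (v = -6 + 2*7 = -6 + 14 = 8)
G = -6 (G = 6*(-1) = -6)
f(h, F) = 8 + h (f(h, F) = 8 - (-1)*h = 8 + h)
-156*f(-9, G) + (4 + 1)**2 = -156*(8 - 9) + (4 + 1)**2 = -156*(-1) + 5**2 = 156 + 25 = 181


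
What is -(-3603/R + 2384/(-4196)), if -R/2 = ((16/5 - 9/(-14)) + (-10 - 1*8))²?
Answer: -8674569874/1030202969 ≈ -8.4203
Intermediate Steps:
R = -982081/2450 (R = -2*((16/5 - 9/(-14)) + (-10 - 1*8))² = -2*((16*(⅕) - 9*(-1/14)) + (-10 - 8))² = -2*((16/5 + 9/14) - 18)² = -2*(269/70 - 18)² = -2*(-991/70)² = -2*982081/4900 = -982081/2450 ≈ -400.85)
-(-3603/R + 2384/(-4196)) = -(-3603/(-982081/2450) + 2384/(-4196)) = -(-3603*(-2450/982081) + 2384*(-1/4196)) = -(8827350/982081 - 596/1049) = -1*8674569874/1030202969 = -8674569874/1030202969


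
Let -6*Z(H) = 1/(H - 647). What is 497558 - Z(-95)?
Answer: 2215128215/4452 ≈ 4.9756e+5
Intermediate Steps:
Z(H) = -1/(6*(-647 + H)) (Z(H) = -1/(6*(H - 647)) = -1/(6*(-647 + H)))
497558 - Z(-95) = 497558 - (-1)/(-3882 + 6*(-95)) = 497558 - (-1)/(-3882 - 570) = 497558 - (-1)/(-4452) = 497558 - (-1)*(-1)/4452 = 497558 - 1*1/4452 = 497558 - 1/4452 = 2215128215/4452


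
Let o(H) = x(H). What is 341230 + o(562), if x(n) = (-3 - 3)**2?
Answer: 341266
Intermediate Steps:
x(n) = 36 (x(n) = (-6)**2 = 36)
o(H) = 36
341230 + o(562) = 341230 + 36 = 341266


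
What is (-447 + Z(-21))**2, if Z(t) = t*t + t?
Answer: 729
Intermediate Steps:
Z(t) = t + t**2 (Z(t) = t**2 + t = t + t**2)
(-447 + Z(-21))**2 = (-447 - 21*(1 - 21))**2 = (-447 - 21*(-20))**2 = (-447 + 420)**2 = (-27)**2 = 729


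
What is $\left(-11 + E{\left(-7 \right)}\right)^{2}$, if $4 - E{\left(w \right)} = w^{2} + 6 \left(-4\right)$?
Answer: $1024$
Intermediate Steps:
$E{\left(w \right)} = 28 - w^{2}$ ($E{\left(w \right)} = 4 - \left(w^{2} + 6 \left(-4\right)\right) = 4 - \left(w^{2} - 24\right) = 4 - \left(-24 + w^{2}\right) = 28 - w^{2}$)
$\left(-11 + E{\left(-7 \right)}\right)^{2} = \left(-11 + \left(28 - \left(-7\right)^{2}\right)\right)^{2} = \left(-11 + \left(28 - 49\right)\right)^{2} = \left(-11 - 21\right)^{2} = \left(-32\right)^{2} = 1024$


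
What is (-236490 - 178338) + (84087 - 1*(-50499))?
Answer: -280242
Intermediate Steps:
(-236490 - 178338) + (84087 - 1*(-50499)) = -414828 + (84087 + 50499) = -414828 + 134586 = -280242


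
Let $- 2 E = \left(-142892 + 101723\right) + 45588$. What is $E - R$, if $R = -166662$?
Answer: $\frac{328905}{2} \approx 1.6445 \cdot 10^{5}$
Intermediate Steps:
$E = - \frac{4419}{2}$ ($E = - \frac{\left(-142892 + 101723\right) + 45588}{2} = - \frac{-41169 + 45588}{2} = \left(- \frac{1}{2}\right) 4419 = - \frac{4419}{2} \approx -2209.5$)
$E - R = - \frac{4419}{2} - -166662 = - \frac{4419}{2} + 166662 = \frac{328905}{2}$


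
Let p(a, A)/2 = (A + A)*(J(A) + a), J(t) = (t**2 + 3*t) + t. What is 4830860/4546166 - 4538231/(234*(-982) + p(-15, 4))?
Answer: 10870155568053/521708917828 ≈ 20.836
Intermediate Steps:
J(t) = t**2 + 4*t
p(a, A) = 4*A*(a + A*(4 + A)) (p(a, A) = 2*((A + A)*(A*(4 + A) + a)) = 2*((2*A)*(a + A*(4 + A))) = 2*(2*A*(a + A*(4 + A))) = 4*A*(a + A*(4 + A)))
4830860/4546166 - 4538231/(234*(-982) + p(-15, 4)) = 4830860/4546166 - 4538231/(234*(-982) + 4*4*(-15 + 4*(4 + 4))) = 4830860*(1/4546166) - 4538231/(-229788 + 4*4*(-15 + 4*8)) = 2415430/2273083 - 4538231/(-229788 + 4*4*(-15 + 32)) = 2415430/2273083 - 4538231/(-229788 + 4*4*17) = 2415430/2273083 - 4538231/(-229788 + 272) = 2415430/2273083 - 4538231/(-229516) = 2415430/2273083 - 4538231*(-1/229516) = 2415430/2273083 + 4538231/229516 = 10870155568053/521708917828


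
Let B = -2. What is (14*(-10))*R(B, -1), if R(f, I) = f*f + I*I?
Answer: -700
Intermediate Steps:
R(f, I) = I**2 + f**2 (R(f, I) = f**2 + I**2 = I**2 + f**2)
(14*(-10))*R(B, -1) = (14*(-10))*((-1)**2 + (-2)**2) = -140*(1 + 4) = -140*5 = -700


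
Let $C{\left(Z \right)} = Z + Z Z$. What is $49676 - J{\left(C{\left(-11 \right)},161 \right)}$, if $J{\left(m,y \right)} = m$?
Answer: $49566$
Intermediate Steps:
$C{\left(Z \right)} = Z + Z^{2}$
$49676 - J{\left(C{\left(-11 \right)},161 \right)} = 49676 - - 11 \left(1 - 11\right) = 49676 - \left(-11\right) \left(-10\right) = 49676 - 110 = 49566$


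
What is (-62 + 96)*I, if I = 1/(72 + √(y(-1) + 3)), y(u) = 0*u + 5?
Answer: 306/647 - 17*√2/1294 ≈ 0.45437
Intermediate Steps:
y(u) = 5 (y(u) = 0 + 5 = 5)
I = 1/(72 + 2*√2) (I = 1/(72 + √(5 + 3)) = 1/(72 + √8) = 1/(72 + 2*√2) ≈ 0.013364)
(-62 + 96)*I = (-62 + 96)*(9/647 - √2/2588) = 34*(9/647 - √2/2588) = 306/647 - 17*√2/1294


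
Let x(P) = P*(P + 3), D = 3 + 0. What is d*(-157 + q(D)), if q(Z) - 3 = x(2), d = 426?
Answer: -61344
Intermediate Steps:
D = 3
x(P) = P*(3 + P)
q(Z) = 13 (q(Z) = 3 + 2*(3 + 2) = 3 + 2*5 = 3 + 10 = 13)
d*(-157 + q(D)) = 426*(-157 + 13) = 426*(-144) = -61344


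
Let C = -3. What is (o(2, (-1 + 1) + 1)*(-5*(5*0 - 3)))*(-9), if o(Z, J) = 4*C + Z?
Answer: 1350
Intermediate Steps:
o(Z, J) = -12 + Z (o(Z, J) = 4*(-3) + Z = -12 + Z)
(o(2, (-1 + 1) + 1)*(-5*(5*0 - 3)))*(-9) = ((-12 + 2)*(-5*(5*0 - 3)))*(-9) = -(-50)*(0 - 3)*(-9) = -(-50)*(-3)*(-9) = -10*15*(-9) = -150*(-9) = 1350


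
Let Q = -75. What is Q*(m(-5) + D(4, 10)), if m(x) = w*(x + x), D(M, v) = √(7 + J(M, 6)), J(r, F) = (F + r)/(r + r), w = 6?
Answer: 4500 - 75*√33/2 ≈ 4284.6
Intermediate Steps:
J(r, F) = (F + r)/(2*r) (J(r, F) = (F + r)/((2*r)) = (F + r)*(1/(2*r)) = (F + r)/(2*r))
D(M, v) = √(7 + (6 + M)/(2*M))
m(x) = 12*x (m(x) = 6*(x + x) = 6*(2*x) = 12*x)
Q*(m(-5) + D(4, 10)) = -75*(12*(-5) + √(30 + 12/4)/2) = -75*(-60 + √(30 + 12*(¼))/2) = -75*(-60 + √(30 + 3)/2) = -75*(-60 + √33/2) = 4500 - 75*√33/2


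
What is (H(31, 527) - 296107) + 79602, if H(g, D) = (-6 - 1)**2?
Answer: -216456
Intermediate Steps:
H(g, D) = 49 (H(g, D) = (-7)**2 = 49)
(H(31, 527) - 296107) + 79602 = (49 - 296107) + 79602 = -296058 + 79602 = -216456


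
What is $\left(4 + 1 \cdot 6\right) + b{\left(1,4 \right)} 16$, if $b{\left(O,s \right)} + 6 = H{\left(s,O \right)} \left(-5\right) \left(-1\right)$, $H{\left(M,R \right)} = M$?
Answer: $234$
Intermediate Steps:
$b{\left(O,s \right)} = -6 + 5 s$ ($b{\left(O,s \right)} = -6 + s \left(-5\right) \left(-1\right) = -6 + - 5 s \left(-1\right) = -6 + 5 s$)
$\left(4 + 1 \cdot 6\right) + b{\left(1,4 \right)} 16 = \left(4 + 1 \cdot 6\right) + \left(-6 + 5 \cdot 4\right) 16 = \left(4 + 6\right) + \left(-6 + 20\right) 16 = 10 + 14 \cdot 16 = 10 + 224 = 234$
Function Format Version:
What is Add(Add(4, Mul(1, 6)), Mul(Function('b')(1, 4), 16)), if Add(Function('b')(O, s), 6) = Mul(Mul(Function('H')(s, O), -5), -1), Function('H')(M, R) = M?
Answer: 234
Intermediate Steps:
Function('b')(O, s) = Add(-6, Mul(5, s)) (Function('b')(O, s) = Add(-6, Mul(Mul(s, -5), -1)) = Add(-6, Mul(Mul(-5, s), -1)) = Add(-6, Mul(5, s)))
Add(Add(4, Mul(1, 6)), Mul(Function('b')(1, 4), 16)) = Add(Add(4, Mul(1, 6)), Mul(Add(-6, Mul(5, 4)), 16)) = Add(Add(4, 6), Mul(Add(-6, 20), 16)) = Add(10, Mul(14, 16)) = Add(10, 224) = 234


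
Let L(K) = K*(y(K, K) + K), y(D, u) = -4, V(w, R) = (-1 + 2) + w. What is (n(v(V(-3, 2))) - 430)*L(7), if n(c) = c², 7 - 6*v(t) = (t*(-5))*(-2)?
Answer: -34419/4 ≈ -8604.8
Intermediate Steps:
V(w, R) = 1 + w
v(t) = 7/6 - 5*t/3 (v(t) = 7/6 - t*(-5)*(-2)/6 = 7/6 - (-5*t)*(-2)/6 = 7/6 - 5*t/3)
L(K) = K*(-4 + K)
(n(v(V(-3, 2))) - 430)*L(7) = ((7/6 - 5*(1 - 3)/3)² - 430)*(7*(-4 + 7)) = ((7/6 - 5/3*(-2))² - 430)*(7*3) = ((7/6 + 10/3)² - 430)*21 = ((9/2)² - 430)*21 = (81/4 - 430)*21 = -1639/4*21 = -34419/4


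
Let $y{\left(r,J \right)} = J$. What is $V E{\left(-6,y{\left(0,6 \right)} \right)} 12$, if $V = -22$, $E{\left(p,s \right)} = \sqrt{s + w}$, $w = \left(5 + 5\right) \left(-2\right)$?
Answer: $- 264 i \sqrt{14} \approx - 987.8 i$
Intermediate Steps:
$w = -20$ ($w = 10 \left(-2\right) = -20$)
$E{\left(p,s \right)} = \sqrt{-20 + s}$ ($E{\left(p,s \right)} = \sqrt{s - 20} = \sqrt{-20 + s}$)
$V E{\left(-6,y{\left(0,6 \right)} \right)} 12 = - 22 \sqrt{-20 + 6} \cdot 12 = - 22 \sqrt{-14} \cdot 12 = - 22 i \sqrt{14} \cdot 12 = - 264 i \sqrt{14}$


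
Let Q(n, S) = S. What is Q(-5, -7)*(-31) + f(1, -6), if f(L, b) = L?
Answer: 218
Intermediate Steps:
Q(-5, -7)*(-31) + f(1, -6) = -7*(-31) + 1 = 217 + 1 = 218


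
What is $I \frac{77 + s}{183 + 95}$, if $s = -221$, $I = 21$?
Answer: $- \frac{1512}{139} \approx -10.878$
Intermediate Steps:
$I \frac{77 + s}{183 + 95} = 21 \frac{77 - 221}{183 + 95} = 21 \left(- \frac{144}{278}\right) = 21 \left(\left(-144\right) \frac{1}{278}\right) = 21 \left(- \frac{72}{139}\right) = - \frac{1512}{139}$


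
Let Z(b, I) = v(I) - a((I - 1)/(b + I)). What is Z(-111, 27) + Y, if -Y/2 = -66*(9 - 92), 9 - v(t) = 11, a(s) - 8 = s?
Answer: -460559/42 ≈ -10966.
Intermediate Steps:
a(s) = 8 + s
v(t) = -2 (v(t) = 9 - 1*11 = 9 - 11 = -2)
Y = -10956 (Y = -(-132)*(9 - 92) = -(-132)*(-83) = -2*5478 = -10956)
Z(b, I) = -10 - (-1 + I)/(I + b) (Z(b, I) = -2 - (8 + (I - 1)/(b + I)) = -2 - (8 + (-1 + I)/(I + b)) = -2 + (-8 - (-1 + I)/(I + b)) = -10 - (-1 + I)/(I + b))
Z(-111, 27) + Y = (1 - 11*27 - 10*(-111))/(27 - 111) - 10956 = (1 - 297 + 1110)/(-84) - 10956 = -1/84*814 - 10956 = -407/42 - 10956 = -460559/42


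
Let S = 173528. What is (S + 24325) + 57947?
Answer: 255800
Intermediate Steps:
(S + 24325) + 57947 = (173528 + 24325) + 57947 = 197853 + 57947 = 255800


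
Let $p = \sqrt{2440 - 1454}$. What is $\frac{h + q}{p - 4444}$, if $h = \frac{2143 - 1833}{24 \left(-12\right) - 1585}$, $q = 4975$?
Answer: $- \frac{4140859206}{3698828495} - \frac{1863573 \sqrt{986}}{7397656990} \approx -1.1274$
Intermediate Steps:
$p = \sqrt{986} \approx 31.401$
$h = - \frac{310}{1873}$ ($h = \frac{310}{-288 - 1585} = \frac{310}{-1873} = 310 \left(- \frac{1}{1873}\right) = - \frac{310}{1873} \approx -0.16551$)
$\frac{h + q}{p - 4444} = \frac{- \frac{310}{1873} + 4975}{\sqrt{986} - 4444} = \frac{9317865}{1873 \left(-4444 + \sqrt{986}\right)}$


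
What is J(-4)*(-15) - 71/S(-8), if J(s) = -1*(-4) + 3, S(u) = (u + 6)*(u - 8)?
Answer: -3431/32 ≈ -107.22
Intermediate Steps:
S(u) = (-8 + u)*(6 + u) (S(u) = (6 + u)*(-8 + u) = (-8 + u)*(6 + u))
J(s) = 7 (J(s) = 4 + 3 = 7)
J(-4)*(-15) - 71/S(-8) = 7*(-15) - 71/(-48 + (-8)² - 2*(-8)) = -105 - 71/(-48 + 64 + 16) = -105 - 71/32 = -3431/32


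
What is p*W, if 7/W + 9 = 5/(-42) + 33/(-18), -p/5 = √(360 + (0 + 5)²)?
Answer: 147*√385/46 ≈ 62.703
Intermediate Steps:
p = -5*√385 (p = -5*√(360 + (0 + 5)²) = -5*√(360 + 5²) = -5*√(360 + 25) = -5*√385 ≈ -98.107)
W = -147/230 (W = 7/(-9 + (5/(-42) + 33/(-18))) = 7/(-9 + (5*(-1/42) + 33*(-1/18))) = 7/(-9 + (-5/42 - 11/6)) = 7/(-9 - 41/21) = 7/(-230/21) = 7*(-21/230) = -147/230 ≈ -0.63913)
p*W = -5*√385*(-147/230) = 147*√385/46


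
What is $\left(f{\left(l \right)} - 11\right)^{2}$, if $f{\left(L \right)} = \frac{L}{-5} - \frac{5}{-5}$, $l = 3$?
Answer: $\frac{2809}{25} \approx 112.36$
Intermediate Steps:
$f{\left(L \right)} = 1 - \frac{L}{5}$ ($f{\left(L \right)} = L \left(- \frac{1}{5}\right) - -1 = - \frac{L}{5} + 1 = 1 - \frac{L}{5}$)
$\left(f{\left(l \right)} - 11\right)^{2} = \left(\left(1 - \frac{3}{5}\right) - 11\right)^{2} = \left(\frac{2}{5} - 11\right)^{2} = \left(- \frac{53}{5}\right)^{2} = \frac{2809}{25}$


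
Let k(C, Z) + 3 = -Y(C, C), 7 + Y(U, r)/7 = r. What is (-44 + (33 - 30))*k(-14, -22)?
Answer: -5904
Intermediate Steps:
Y(U, r) = -49 + 7*r
k(C, Z) = 46 - 7*C (k(C, Z) = -3 - (-49 + 7*C) = -3 + (49 - 7*C) = 46 - 7*C)
(-44 + (33 - 30))*k(-14, -22) = (-44 + (33 - 30))*(46 - 7*(-14)) = (-44 + 3)*(46 + 98) = -41*144 = -5904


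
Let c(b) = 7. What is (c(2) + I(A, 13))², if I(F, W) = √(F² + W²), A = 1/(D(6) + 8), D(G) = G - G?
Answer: (56 + √10817)²/64 ≈ 400.02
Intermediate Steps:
D(G) = 0
A = ⅛ (A = 1/(0 + 8) = 1/8 = ⅛ ≈ 0.12500)
(c(2) + I(A, 13))² = (7 + √((⅛)² + 13²))² = (7 + √(1/64 + 169))² = (7 + √(10817/64))² = (7 + √10817/8)²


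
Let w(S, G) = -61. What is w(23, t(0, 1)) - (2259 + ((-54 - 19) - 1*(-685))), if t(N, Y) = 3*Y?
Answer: -2932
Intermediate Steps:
w(23, t(0, 1)) - (2259 + ((-54 - 19) - 1*(-685))) = -61 - (2259 + ((-54 - 19) - 1*(-685))) = -61 - (2259 + (-73 + 685)) = -61 - (2259 + 612) = -61 - 1*2871 = -61 - 2871 = -2932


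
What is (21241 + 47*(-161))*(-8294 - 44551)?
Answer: -722602530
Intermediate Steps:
(21241 + 47*(-161))*(-8294 - 44551) = (21241 - 7567)*(-52845) = 13674*(-52845) = -722602530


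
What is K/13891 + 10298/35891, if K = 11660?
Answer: 29554662/26240099 ≈ 1.1263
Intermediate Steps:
K/13891 + 10298/35891 = 11660/13891 + 10298/35891 = 11660*(1/13891) + 10298*(1/35891) = 11660/13891 + 542/1889 = 29554662/26240099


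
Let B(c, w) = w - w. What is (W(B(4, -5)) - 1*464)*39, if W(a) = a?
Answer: -18096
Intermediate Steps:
B(c, w) = 0
(W(B(4, -5)) - 1*464)*39 = (0 - 1*464)*39 = (0 - 464)*39 = -464*39 = -18096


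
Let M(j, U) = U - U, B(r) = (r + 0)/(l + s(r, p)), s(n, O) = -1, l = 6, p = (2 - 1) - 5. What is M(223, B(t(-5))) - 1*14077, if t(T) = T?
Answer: -14077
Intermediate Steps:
p = -4 (p = 1 - 5 = -4)
B(r) = r/5 (B(r) = (r + 0)/(6 - 1) = r/5)
M(j, U) = 0
M(223, B(t(-5))) - 1*14077 = 0 - 1*14077 = 0 - 14077 = -14077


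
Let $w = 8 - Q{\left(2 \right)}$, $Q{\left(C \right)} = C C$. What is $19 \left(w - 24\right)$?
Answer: $-380$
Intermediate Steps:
$Q{\left(C \right)} = C^{2}$
$w = 4$ ($w = 8 - 2^{2} = 8 - 4 = 4$)
$19 \left(w - 24\right) = 19 \left(4 - 24\right) = 19 \left(-20\right) = -380$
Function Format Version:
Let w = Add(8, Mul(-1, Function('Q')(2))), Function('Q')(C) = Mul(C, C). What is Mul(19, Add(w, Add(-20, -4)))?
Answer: -380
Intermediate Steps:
Function('Q')(C) = Pow(C, 2)
w = 4 (w = Add(8, Mul(-1, Pow(2, 2))) = Add(8, Mul(-1, 4)) = Add(8, -4) = 4)
Mul(19, Add(w, Add(-20, -4))) = Mul(19, Add(4, Add(-20, -4))) = Mul(19, Add(4, -24)) = Mul(19, -20) = -380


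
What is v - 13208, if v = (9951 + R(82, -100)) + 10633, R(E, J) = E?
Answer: 7458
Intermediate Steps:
v = 20666 (v = (9951 + 82) + 10633 = 10033 + 10633 = 20666)
v - 13208 = 20666 - 13208 = 7458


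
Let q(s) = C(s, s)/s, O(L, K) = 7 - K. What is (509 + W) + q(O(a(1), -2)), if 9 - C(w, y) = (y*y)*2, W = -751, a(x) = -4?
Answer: -259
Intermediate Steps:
C(w, y) = 9 - 2*y² (C(w, y) = 9 - y*y*2 = 9 - y²*2 = 9 - 2*y²)
q(s) = (9 - 2*s²)/s
(509 + W) + q(O(a(1), -2)) = (509 - 751) + (-2*(7 - 1*(-2)) + 9/(7 - 1*(-2))) = -242 + (-2*(7 + 2) + 9/(7 + 2)) = -242 + (-2*9 + 9/9) = -242 + (-18 + 9*(⅑)) = -242 + (-18 + 1) = -242 - 17 = -259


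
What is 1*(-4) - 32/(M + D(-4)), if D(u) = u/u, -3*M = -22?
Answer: -196/25 ≈ -7.8400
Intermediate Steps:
M = 22/3 (M = -1/3*(-22) = 22/3 ≈ 7.3333)
D(u) = 1
1*(-4) - 32/(M + D(-4)) = 1*(-4) - 32/(22/3 + 1) = -4 - 32/25/3 = -4 - 32*3/25 = -4 - 96/25 = -196/25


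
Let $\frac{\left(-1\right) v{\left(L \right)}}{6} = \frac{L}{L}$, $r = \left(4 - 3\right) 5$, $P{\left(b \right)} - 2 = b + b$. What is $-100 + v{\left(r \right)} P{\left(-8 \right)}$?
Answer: $-16$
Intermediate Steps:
$P{\left(b \right)} = 2 + 2 b$ ($P{\left(b \right)} = 2 + \left(b + b\right) = 2 + 2 b$)
$r = 5$ ($r = 1 \cdot 5 = 5$)
$v{\left(L \right)} = -6$ ($v{\left(L \right)} = - 6 \frac{L}{L} = \left(-6\right) 1 = -6$)
$-100 + v{\left(r \right)} P{\left(-8 \right)} = -100 - 6 \left(2 + 2 \left(-8\right)\right) = -100 - 6 \left(2 - 16\right) = -100 - -84 = -100 + 84 = -16$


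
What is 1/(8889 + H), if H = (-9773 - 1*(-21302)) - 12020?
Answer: 1/8398 ≈ 0.00011908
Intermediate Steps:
H = -491 (H = (-9773 + 21302) - 12020 = 11529 - 12020 = -491)
1/(8889 + H) = 1/(8889 - 491) = 1/8398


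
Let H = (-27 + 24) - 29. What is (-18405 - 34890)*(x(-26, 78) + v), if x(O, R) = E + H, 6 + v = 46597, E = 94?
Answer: -2486371635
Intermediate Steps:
v = 46591 (v = -6 + 46597 = 46591)
H = -32 (H = -3 - 29 = -32)
x(O, R) = 62 (x(O, R) = 94 - 32 = 62)
(-18405 - 34890)*(x(-26, 78) + v) = (-18405 - 34890)*(62 + 46591) = -53295*46653 = -2486371635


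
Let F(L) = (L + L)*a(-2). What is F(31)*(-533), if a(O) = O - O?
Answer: 0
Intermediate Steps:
a(O) = 0
F(L) = 0 (F(L) = (L + L)*0 = (2*L)*0 = 0)
F(31)*(-533) = 0*(-533) = 0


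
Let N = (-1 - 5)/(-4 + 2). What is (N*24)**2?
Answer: 5184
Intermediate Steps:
N = 3 (N = -6/(-2) = -6*(-1/2) = 3)
(N*24)**2 = (3*24)**2 = 72**2 = 5184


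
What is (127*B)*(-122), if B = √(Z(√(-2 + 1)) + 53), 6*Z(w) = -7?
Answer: -7747*√1866/3 ≈ -1.1155e+5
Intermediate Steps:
Z(w) = -7/6 (Z(w) = (⅙)*(-7) = -7/6)
B = √1866/6 (B = √(-7/6 + 53) = √(311/6) = √1866/6 ≈ 7.1995)
(127*B)*(-122) = (127*(√1866/6))*(-122) = (127*√1866/6)*(-122) = -7747*√1866/3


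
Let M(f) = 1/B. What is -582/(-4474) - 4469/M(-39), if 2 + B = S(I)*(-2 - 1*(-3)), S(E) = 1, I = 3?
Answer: 9997444/2237 ≈ 4469.1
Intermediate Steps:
B = -1 (B = -2 + 1*(-2 - 1*(-3)) = -2 + 1*(-2 + 3) = -2 + 1*1 = -2 + 1 = -1)
M(f) = -1 (M(f) = 1/(-1) = -1)
-582/(-4474) - 4469/M(-39) = -582/(-4474) - 4469/(-1) = -582*(-1/4474) - 4469*(-1) = 291/2237 + 4469 = 9997444/2237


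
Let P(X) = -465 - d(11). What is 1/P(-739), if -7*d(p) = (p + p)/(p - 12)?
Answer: -7/3277 ≈ -0.0021361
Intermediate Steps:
d(p) = -2*p/(7*(-12 + p)) (d(p) = -(p + p)/(7*(p - 12)) = -2*p/(7*(-12 + p)))
P(X) = -3277/7 (P(X) = -465 - (-2)*11/(-84 + 7*11) = -465 - (-2)*11/(-84 + 77) = -465 - (-2)*11/(-7) = -465 - (-2)*11*(-1)/7 = -465 - 1*22/7 = -465 - 22/7 = -3277/7)
1/P(-739) = 1/(-3277/7) = -7/3277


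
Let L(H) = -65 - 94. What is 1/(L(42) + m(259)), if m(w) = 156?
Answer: -1/3 ≈ -0.33333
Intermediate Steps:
L(H) = -159
1/(L(42) + m(259)) = 1/(-159 + 156) = 1/(-3) = -1/3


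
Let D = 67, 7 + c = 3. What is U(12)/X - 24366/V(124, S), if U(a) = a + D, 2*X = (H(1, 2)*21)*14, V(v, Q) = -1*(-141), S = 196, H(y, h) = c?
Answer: -4779449/27636 ≈ -172.94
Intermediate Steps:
c = -4 (c = -7 + 3 = -4)
H(y, h) = -4
V(v, Q) = 141
X = -588 (X = (-4*21*14)/2 = (-84*14)/2 = (½)*(-1176) = -588)
U(a) = 67 + a (U(a) = a + 67 = 67 + a)
U(12)/X - 24366/V(124, S) = (67 + 12)/(-588) - 24366/141 = 79*(-1/588) - 24366*1/141 = -79/588 - 8122/47 = -4779449/27636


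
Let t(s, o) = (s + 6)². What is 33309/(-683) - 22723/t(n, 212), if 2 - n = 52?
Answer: -80006033/1322288 ≈ -60.506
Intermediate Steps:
n = -50 (n = 2 - 1*52 = 2 - 52 = -50)
t(s, o) = (6 + s)²
33309/(-683) - 22723/t(n, 212) = 33309/(-683) - 22723/(6 - 50)² = 33309*(-1/683) - 22723/((-44)²) = -33309/683 - 22723/1936 = -80006033/1322288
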